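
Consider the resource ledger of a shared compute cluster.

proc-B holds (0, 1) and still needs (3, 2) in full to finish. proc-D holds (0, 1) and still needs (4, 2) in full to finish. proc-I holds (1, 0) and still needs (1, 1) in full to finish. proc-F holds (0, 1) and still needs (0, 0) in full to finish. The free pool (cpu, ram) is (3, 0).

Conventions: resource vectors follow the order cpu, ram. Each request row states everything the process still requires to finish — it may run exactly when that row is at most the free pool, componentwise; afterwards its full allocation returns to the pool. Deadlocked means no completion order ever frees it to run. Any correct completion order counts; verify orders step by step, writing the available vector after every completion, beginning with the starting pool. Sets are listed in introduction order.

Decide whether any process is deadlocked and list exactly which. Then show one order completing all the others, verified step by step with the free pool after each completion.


Deadlocked: proc-B and proc-D.
Key observation: the wall is ram: completing proc-F, proc-I brings the pool only to (4, 1), and all the rest need more.
The rest can finish in the order proc-F, proc-I. Walking it through:
  pool = (3, 0)
  proc-F: need (0, 0) fits (3, 0); releases (0, 1), pool now (3, 1)
  proc-I: need (1, 1) fits (3, 1); releases (1, 0), pool now (4, 1)
The blocked processes can never fit:
  blocked: proc-B wants (3, 2), pool (4, 1) — not enough ram
  blocked: proc-D wants (4, 2), pool (4, 1) — not enough ram


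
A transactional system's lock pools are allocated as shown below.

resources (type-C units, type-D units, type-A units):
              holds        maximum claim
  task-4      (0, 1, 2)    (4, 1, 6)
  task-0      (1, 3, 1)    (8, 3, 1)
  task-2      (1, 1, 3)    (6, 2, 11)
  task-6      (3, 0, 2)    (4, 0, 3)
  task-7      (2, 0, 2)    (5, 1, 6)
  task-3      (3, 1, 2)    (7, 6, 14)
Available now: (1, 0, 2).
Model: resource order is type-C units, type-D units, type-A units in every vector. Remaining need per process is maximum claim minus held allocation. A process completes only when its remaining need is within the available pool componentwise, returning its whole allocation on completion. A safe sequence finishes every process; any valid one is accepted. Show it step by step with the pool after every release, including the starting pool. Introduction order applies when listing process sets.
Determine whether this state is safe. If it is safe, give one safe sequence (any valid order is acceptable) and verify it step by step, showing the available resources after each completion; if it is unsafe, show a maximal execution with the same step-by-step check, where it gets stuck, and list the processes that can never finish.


SAFE, for example via the order task-6, task-4, task-7, task-2, task-0, task-3.
Key observation: task-6 is the earliest step where a requested resource binds exactly: need (1, 0, 1), pool (1, 0, 2) at its turn.
Check, step by step:
  pool = (1, 0, 2)
  run task-6 (needs (1, 0, 1), free (1, 0, 2)); after release of (3, 0, 2) the pool is (4, 0, 4)
  run task-4 (needs (4, 0, 4), free (4, 0, 4)); after release of (0, 1, 2) the pool is (4, 1, 6)
  run task-7 (needs (3, 1, 4), free (4, 1, 6)); after release of (2, 0, 2) the pool is (6, 1, 8)
  run task-2 (needs (5, 1, 8), free (6, 1, 8)); after release of (1, 1, 3) the pool is (7, 2, 11)
  run task-0 (needs (7, 0, 0), free (7, 2, 11)); after release of (1, 3, 1) the pool is (8, 5, 12)
  run task-3 (needs (4, 5, 12), free (8, 5, 12)); after release of (3, 1, 2) the pool is (11, 6, 14)


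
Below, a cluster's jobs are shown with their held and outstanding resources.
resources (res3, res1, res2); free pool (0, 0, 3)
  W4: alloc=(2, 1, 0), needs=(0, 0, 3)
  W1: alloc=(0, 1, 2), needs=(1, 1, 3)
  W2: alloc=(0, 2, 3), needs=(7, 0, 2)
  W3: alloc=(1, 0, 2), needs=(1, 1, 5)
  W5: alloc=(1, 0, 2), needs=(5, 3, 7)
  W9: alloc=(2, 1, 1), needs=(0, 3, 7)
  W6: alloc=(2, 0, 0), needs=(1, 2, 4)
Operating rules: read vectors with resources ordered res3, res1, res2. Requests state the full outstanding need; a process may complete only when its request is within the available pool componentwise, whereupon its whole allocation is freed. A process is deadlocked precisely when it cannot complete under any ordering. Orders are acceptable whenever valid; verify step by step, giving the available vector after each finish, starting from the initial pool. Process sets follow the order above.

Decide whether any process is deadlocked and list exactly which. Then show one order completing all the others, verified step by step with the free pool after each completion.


Deadlocked set: W2, W5 and W9.
Key observation: after W4, W1, W3, W6 the pool peaks at (5, 2, 7), and each blocked process is short somewhere: W2 on res3; W5 on res1; W9 on res1.
One completion order for the rest: W4, W1, W3, W6. Verifying each step:
  pool = (0, 0, 3)
  run W4 (needs (0, 0, 3), free (0, 0, 3)); after release of (2, 1, 0) the pool is (2, 1, 3)
  run W1 (needs (1, 1, 3), free (2, 1, 3)); after release of (0, 1, 2) the pool is (2, 2, 5)
  run W3 (needs (1, 1, 5), free (2, 2, 5)); after release of (1, 0, 2) the pool is (3, 2, 7)
  run W6 (needs (1, 2, 4), free (3, 2, 7)); after release of (2, 0, 0) the pool is (5, 2, 7)
The blocked processes can never fit:
  W2 cannot run: need (7, 0, 2) vs free (5, 2, 7) (insufficient res3)
  W5 cannot run: need (5, 3, 7) vs free (5, 2, 7) (insufficient res1)
  W9 cannot run: need (0, 3, 7) vs free (5, 2, 7) (insufficient res1)


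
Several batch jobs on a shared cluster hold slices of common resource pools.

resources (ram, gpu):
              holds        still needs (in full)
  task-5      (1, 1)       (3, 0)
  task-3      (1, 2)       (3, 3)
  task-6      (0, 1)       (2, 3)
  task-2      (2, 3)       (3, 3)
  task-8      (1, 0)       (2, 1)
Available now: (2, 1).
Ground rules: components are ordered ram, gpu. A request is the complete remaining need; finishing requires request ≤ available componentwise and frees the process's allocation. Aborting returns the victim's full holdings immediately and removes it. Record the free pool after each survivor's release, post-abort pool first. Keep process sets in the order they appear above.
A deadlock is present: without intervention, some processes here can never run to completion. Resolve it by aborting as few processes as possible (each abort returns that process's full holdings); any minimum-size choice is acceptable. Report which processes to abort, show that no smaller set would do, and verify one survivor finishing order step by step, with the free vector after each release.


Minimum abort set: task-2.
Key observation: task-6 was stuck for good until task-2 gave back (2, 3); in the order shown it finishes at step 1.
Why nothing smaller works: aborting no one leaves the state deadlocked as given.
Survivors finish in the order: task-6, task-5, task-3, task-8. Walking it through (pool after the aborts first):
  pool = (4, 4)
  task-6 needs (2, 3) <= (4, 4) -> finishes; pool += (0, 1) = (4, 5)
  task-5 needs (3, 0) <= (4, 5) -> finishes; pool += (1, 1) = (5, 6)
  task-3 needs (3, 3) <= (5, 6) -> finishes; pool += (1, 2) = (6, 8)
  task-8 needs (2, 1) <= (6, 8) -> finishes; pool += (1, 0) = (7, 8)


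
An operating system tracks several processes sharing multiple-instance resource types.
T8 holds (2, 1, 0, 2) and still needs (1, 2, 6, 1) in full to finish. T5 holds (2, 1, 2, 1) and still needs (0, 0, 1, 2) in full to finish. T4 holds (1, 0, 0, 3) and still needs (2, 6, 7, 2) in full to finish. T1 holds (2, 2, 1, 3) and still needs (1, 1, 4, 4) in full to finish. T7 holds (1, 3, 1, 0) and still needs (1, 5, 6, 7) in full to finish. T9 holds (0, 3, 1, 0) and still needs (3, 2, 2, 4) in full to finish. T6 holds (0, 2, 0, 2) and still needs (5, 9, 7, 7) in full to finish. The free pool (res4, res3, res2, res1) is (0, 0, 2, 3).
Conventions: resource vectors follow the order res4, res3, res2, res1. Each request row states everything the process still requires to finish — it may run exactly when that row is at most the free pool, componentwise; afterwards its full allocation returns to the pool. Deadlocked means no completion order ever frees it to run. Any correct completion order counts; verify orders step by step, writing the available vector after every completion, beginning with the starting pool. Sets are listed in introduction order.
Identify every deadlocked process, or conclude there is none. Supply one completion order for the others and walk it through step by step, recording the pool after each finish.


No process is deadlocked.
Key observation: starting with T5, each completion frees enough for the next — no one is permanently blocked.
The rest can finish in the order T5, T1, T9, T7, T4, T8, T6. Walking it through:
  pool = (0, 0, 2, 3)
  T5 needs (0, 0, 1, 2) <= (0, 0, 2, 3) -> finishes; pool += (2, 1, 2, 1) = (2, 1, 4, 4)
  T1 needs (1, 1, 4, 4) <= (2, 1, 4, 4) -> finishes; pool += (2, 2, 1, 3) = (4, 3, 5, 7)
  T9 needs (3, 2, 2, 4) <= (4, 3, 5, 7) -> finishes; pool += (0, 3, 1, 0) = (4, 6, 6, 7)
  T7 needs (1, 5, 6, 7) <= (4, 6, 6, 7) -> finishes; pool += (1, 3, 1, 0) = (5, 9, 7, 7)
  T4 needs (2, 6, 7, 2) <= (5, 9, 7, 7) -> finishes; pool += (1, 0, 0, 3) = (6, 9, 7, 10)
  T8 needs (1, 2, 6, 1) <= (6, 9, 7, 10) -> finishes; pool += (2, 1, 0, 2) = (8, 10, 7, 12)
  T6 needs (5, 9, 7, 7) <= (8, 10, 7, 12) -> finishes; pool += (0, 2, 0, 2) = (8, 12, 7, 14)


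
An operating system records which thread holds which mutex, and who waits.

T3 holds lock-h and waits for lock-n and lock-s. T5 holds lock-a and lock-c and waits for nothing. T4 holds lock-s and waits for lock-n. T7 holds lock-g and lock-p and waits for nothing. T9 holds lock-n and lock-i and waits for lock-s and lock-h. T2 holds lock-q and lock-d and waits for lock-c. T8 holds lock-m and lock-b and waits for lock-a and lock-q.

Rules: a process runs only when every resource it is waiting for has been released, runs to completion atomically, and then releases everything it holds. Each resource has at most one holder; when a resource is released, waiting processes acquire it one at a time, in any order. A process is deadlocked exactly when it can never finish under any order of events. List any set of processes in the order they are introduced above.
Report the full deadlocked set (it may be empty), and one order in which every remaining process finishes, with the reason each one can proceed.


Deadlocked: T3, T4 and T9.
Key observation: along T3 -> T4 -> T9 -> T3, each member waits on what the next one holds — a deadlock; no other process is dragged down with it.
The rest can finish in the order T7, T5, T2, T8.
Step-by-step check:
  T7: no waits; runs immediately, freeing lock-g and lock-p
  T5: no waits; runs immediately, freeing lock-a and lock-c
  T2: everything it awaited (lock-c) is free; runs, freeing lock-q and lock-d
  T8: everything it awaited (lock-a and lock-q) is free; runs, freeing lock-m and lock-b


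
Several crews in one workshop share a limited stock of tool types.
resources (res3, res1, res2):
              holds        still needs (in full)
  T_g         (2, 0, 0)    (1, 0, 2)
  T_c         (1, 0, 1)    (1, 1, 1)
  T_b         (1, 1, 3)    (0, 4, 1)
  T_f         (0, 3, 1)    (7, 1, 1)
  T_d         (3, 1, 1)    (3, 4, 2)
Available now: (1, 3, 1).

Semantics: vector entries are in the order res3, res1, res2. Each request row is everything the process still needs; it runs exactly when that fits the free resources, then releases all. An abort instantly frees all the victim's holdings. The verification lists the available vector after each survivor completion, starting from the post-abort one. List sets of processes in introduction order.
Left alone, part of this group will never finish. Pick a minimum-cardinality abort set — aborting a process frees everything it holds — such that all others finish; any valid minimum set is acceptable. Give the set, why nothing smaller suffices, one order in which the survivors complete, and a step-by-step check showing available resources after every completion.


Abort T_f.
Key observation: no ordering could ever have run T_b before the abort of T_f; with (0, 3, 1) back in the pool it fits at step 1.
Why nothing smaller works: aborting no one leaves the state deadlocked as given.
The survivors complete as T_b, T_c, T_g, T_d. Verifying each step (starting from the post-abort pool):
  pool = (1, 6, 2)
  T_b needs (0, 4, 1) <= (1, 6, 2) -> finishes; pool += (1, 1, 3) = (2, 7, 5)
  T_c needs (1, 1, 1) <= (2, 7, 5) -> finishes; pool += (1, 0, 1) = (3, 7, 6)
  T_g needs (1, 0, 2) <= (3, 7, 6) -> finishes; pool += (2, 0, 0) = (5, 7, 6)
  T_d needs (3, 4, 2) <= (5, 7, 6) -> finishes; pool += (3, 1, 1) = (8, 8, 7)


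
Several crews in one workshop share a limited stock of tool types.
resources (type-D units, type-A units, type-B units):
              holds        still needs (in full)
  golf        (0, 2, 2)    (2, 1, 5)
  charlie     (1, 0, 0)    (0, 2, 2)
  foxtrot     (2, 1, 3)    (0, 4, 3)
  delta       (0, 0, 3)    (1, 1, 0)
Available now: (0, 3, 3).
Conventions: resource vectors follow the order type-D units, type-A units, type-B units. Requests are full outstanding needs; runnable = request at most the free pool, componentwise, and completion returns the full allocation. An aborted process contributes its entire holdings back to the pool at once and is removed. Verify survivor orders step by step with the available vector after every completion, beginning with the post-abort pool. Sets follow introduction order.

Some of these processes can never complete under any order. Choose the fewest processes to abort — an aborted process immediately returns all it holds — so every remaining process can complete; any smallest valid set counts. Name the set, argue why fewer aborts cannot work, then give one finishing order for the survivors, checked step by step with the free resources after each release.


Abort golf.
Key observation: foxtrot was stuck for good until golf gave back (0, 2, 2); in the order shown it finishes at step 3.
Why nothing smaller works: aborting no one leaves the state deadlocked as given.
One survivor order: charlie, delta, foxtrot. Check, step by step (post-abort pool first):
  pool = (0, 5, 5)
  charlie needs (0, 2, 2) <= (0, 5, 5) -> finishes; pool += (1, 0, 0) = (1, 5, 5)
  delta needs (1, 1, 0) <= (1, 5, 5) -> finishes; pool += (0, 0, 3) = (1, 5, 8)
  foxtrot needs (0, 4, 3) <= (1, 5, 8) -> finishes; pool += (2, 1, 3) = (3, 6, 11)


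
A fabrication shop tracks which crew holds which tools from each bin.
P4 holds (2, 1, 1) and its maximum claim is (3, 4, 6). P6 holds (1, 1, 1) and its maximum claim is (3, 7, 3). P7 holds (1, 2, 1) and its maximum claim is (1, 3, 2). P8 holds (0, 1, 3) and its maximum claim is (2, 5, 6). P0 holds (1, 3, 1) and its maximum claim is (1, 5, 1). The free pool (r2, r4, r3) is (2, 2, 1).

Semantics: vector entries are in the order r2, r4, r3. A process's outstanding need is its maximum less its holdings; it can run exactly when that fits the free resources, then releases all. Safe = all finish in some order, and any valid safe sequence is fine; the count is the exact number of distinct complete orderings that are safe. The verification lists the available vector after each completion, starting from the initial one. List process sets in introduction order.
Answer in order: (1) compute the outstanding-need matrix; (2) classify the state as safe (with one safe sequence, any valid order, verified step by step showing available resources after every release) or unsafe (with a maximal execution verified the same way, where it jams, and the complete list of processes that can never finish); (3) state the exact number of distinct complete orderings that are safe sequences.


(1) Remaining need (order r2, r4, r3):
  P4: (1, 3, 5)
  P6: (2, 6, 2)
  P7: (0, 1, 1)
  P8: (2, 4, 3)
  P0: (0, 2, 0)
(2) SAFE, for example via the order P0, P7, P6, P8, P4.
Key observation: reading the order forward, P0 is the first process whose need (0, 2, 0) meets the free pool (2, 2, 1) exactly on a resource it requests.
Check, step by step:
  pool = (2, 2, 1)
  P0: need (0, 2, 0) fits (2, 2, 1); releases (1, 3, 1), pool now (3, 5, 2)
  P7: need (0, 1, 1) fits (3, 5, 2); releases (1, 2, 1), pool now (4, 7, 3)
  P6: need (2, 6, 2) fits (4, 7, 3); releases (1, 1, 1), pool now (5, 8, 4)
  P8: need (2, 4, 3) fits (5, 8, 4); releases (0, 1, 3), pool now (5, 9, 7)
  P4: need (1, 3, 5) fits (5, 9, 7); releases (2, 1, 1), pool now (7, 10, 8)
(3) Precisely 6 of the possible complete orderings are safe sequences.


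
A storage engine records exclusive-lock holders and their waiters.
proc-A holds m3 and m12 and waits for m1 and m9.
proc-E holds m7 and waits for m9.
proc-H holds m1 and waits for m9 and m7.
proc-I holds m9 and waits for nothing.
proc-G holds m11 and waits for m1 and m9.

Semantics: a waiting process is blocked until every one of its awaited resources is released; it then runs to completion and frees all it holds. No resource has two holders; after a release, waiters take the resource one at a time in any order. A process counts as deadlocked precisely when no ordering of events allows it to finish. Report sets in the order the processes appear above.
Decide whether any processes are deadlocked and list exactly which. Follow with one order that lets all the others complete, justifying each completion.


No process is deadlocked.
Key observation: although several processes wait, no cycle exists — each chain bottoms out at a free runner.
The rest can finish in the order proc-I, proc-E, proc-H, proc-A, proc-G.
Walking it through:
  run proc-I (it waits on nothing); releases m9
  proc-E: everything it awaited (m9) is free; runs, freeing m7
  proc-H: everything it awaited (m9 and m7) is free; runs, freeing m1
  proc-A: everything it awaited (m1 and m9) is free; runs, freeing m3 and m12
  proc-G: everything it awaited (m1 and m9) is free; runs, freeing m11


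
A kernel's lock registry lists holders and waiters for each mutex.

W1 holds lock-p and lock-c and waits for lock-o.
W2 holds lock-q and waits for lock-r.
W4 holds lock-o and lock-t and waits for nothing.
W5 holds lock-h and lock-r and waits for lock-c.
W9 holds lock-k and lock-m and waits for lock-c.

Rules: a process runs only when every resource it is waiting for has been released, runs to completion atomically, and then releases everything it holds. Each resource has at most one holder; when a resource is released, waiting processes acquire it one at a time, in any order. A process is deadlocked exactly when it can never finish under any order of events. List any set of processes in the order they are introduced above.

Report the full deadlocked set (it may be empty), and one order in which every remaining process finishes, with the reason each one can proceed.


The deadlocked set is empty.
Key observation: the wait graph is acyclic; completion cascades from the unblocked processes through everyone else.
The rest can finish in the order W4, W1, W9, W5, W2.
Step-by-step check:
  W4: no waits; runs immediately, freeing lock-o and lock-t
  W1: everything it awaited (lock-o) is free; runs, freeing lock-p and lock-c
  W9: everything it awaited (lock-c) is free; runs, freeing lock-k and lock-m
  W5: everything it awaited (lock-c) is free; runs, freeing lock-h and lock-r
  W2: everything it awaited (lock-r) is free; runs, freeing lock-q


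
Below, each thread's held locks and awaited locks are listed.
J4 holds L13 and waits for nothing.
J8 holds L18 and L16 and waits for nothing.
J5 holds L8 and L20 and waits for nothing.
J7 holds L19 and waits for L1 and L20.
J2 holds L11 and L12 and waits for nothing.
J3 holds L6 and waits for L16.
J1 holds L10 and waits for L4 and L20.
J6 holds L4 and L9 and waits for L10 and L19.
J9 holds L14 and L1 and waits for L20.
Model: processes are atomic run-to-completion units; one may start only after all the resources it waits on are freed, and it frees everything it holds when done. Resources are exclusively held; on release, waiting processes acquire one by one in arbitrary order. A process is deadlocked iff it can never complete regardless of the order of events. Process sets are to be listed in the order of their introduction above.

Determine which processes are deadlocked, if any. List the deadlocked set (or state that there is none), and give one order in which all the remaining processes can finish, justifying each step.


Deadlocked set: J1 and J6.
Key observation: the loop J1 -> J6 -> J1 blocks itself forever; no other process is dragged down with it.
One completion order for the rest: J8, J3, J4, J5, J9, J2, J7.
Step-by-step check:
  J8: no waits; runs immediately, freeing L18 and L16
  J3: everything it awaited (L16) is free; runs, freeing L6
  J4: no waits; runs immediately, freeing L13
  J5: no waits; runs immediately, freeing L8 and L20
  J9: everything it awaited (L20) is free; runs, freeing L14 and L1
  J2: no waits; runs immediately, freeing L11 and L12
  J7: everything it awaited (L1 and L20) is free; runs, freeing L19


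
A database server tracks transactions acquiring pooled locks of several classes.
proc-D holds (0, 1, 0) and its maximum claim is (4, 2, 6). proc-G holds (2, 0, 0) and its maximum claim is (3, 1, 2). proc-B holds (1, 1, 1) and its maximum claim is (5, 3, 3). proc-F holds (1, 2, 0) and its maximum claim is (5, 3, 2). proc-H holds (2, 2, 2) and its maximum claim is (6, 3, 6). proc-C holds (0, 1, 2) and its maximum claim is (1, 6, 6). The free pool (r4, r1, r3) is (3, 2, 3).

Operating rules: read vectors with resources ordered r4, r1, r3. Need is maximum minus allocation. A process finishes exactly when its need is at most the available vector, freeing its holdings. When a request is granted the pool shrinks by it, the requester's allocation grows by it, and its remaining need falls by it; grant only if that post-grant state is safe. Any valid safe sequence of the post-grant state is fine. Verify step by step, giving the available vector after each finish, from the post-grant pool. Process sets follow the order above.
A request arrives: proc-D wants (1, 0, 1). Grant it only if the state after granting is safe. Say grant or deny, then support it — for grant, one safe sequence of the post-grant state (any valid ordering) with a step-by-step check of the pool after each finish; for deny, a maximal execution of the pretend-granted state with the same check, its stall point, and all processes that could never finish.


DENY. Granting would leave the state unsafe.
Key observation: no order helps: past proc-G, proc-B, proc-F, the free pool tops out at (6, 5, 3), below what each blocked process needs in r3.
After a pretend grant, a maximal execution: proc-G, proc-B, proc-F — then nothing else fits. Walking it through:
  pool = (2, 2, 2)
  proc-G needs (1, 1, 2) <= (2, 2, 2) -> finishes; pool += (2, 0, 0) = (4, 2, 2)
  proc-B needs (4, 2, 2) <= (4, 2, 2) -> finishes; pool += (1, 1, 1) = (5, 3, 3)
  proc-F needs (4, 1, 2) <= (5, 3, 3) -> finishes; pool += (1, 2, 0) = (6, 5, 3)
  blocked: proc-D wants (3, 1, 5), pool (6, 5, 3) — not enough r3
  blocked: proc-H wants (4, 1, 4), pool (6, 5, 3) — not enough r3
  blocked: proc-C wants (1, 5, 4), pool (6, 5, 3) — not enough r3
Processes that could never finish after the grant: proc-D, proc-H and proc-C.


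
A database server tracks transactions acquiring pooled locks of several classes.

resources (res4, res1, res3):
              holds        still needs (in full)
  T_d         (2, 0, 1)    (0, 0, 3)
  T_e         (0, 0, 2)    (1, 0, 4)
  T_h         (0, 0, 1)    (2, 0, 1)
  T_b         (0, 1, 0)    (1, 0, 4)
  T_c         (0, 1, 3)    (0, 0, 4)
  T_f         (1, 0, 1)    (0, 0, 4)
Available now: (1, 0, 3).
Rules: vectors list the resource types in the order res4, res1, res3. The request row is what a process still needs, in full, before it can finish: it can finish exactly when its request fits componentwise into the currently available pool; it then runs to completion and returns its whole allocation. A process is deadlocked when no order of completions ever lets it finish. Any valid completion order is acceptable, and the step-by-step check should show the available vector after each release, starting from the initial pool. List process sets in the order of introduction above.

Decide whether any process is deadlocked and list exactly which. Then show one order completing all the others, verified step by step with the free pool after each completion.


The deadlocked set is empty.
Key observation: beginning at T_d, releases accumulate fast enough that every process eventually fits.
One completion order for the rest: T_d, T_c, T_b, T_h, T_f, T_e. Step-by-step check:
  pool = (1, 0, 3)
  T_d: need (0, 0, 3) fits (1, 0, 3); releases (2, 0, 1), pool now (3, 0, 4)
  T_c: need (0, 0, 4) fits (3, 0, 4); releases (0, 1, 3), pool now (3, 1, 7)
  T_b: need (1, 0, 4) fits (3, 1, 7); releases (0, 1, 0), pool now (3, 2, 7)
  T_h: need (2, 0, 1) fits (3, 2, 7); releases (0, 0, 1), pool now (3, 2, 8)
  T_f: need (0, 0, 4) fits (3, 2, 8); releases (1, 0, 1), pool now (4, 2, 9)
  T_e: need (1, 0, 4) fits (4, 2, 9); releases (0, 0, 2), pool now (4, 2, 11)


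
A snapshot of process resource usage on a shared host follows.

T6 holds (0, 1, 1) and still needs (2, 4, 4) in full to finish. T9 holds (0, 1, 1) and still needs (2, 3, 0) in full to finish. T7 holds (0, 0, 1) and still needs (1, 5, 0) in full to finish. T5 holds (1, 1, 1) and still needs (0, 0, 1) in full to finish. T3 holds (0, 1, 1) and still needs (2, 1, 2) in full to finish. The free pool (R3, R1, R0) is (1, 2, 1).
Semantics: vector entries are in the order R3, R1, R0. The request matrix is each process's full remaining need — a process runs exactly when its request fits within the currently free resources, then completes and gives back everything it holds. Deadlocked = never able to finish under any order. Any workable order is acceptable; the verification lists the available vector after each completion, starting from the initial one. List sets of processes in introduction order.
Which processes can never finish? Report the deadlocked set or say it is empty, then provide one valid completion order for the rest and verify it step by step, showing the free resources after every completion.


No process is deadlocked.
Key observation: T5 fits the free pool immediately, and its release cascades until everyone finishes.
The rest can finish in the order T5, T3, T9, T6, T7. Walking it through:
  pool = (1, 2, 1)
  T5 needs (0, 0, 1) <= (1, 2, 1) -> finishes; pool += (1, 1, 1) = (2, 3, 2)
  T3 needs (2, 1, 2) <= (2, 3, 2) -> finishes; pool += (0, 1, 1) = (2, 4, 3)
  T9 needs (2, 3, 0) <= (2, 4, 3) -> finishes; pool += (0, 1, 1) = (2, 5, 4)
  T6 needs (2, 4, 4) <= (2, 5, 4) -> finishes; pool += (0, 1, 1) = (2, 6, 5)
  T7 needs (1, 5, 0) <= (2, 6, 5) -> finishes; pool += (0, 0, 1) = (2, 6, 6)


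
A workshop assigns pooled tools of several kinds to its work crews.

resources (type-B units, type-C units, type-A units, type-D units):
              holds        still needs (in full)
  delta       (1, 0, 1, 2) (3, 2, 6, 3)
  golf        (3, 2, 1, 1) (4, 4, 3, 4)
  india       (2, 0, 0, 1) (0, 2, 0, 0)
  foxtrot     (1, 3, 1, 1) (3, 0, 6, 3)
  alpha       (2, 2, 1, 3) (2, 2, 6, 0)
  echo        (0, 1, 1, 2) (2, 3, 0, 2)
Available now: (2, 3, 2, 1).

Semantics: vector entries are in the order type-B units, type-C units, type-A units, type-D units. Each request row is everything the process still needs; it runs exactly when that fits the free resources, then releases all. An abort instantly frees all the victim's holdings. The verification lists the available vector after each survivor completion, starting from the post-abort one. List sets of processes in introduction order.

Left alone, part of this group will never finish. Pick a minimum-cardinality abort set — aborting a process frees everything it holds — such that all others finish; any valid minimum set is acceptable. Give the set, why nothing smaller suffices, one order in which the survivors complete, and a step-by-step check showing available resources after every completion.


Minimum abort set: foxtrot and alpha.
Key observation: no ordering could ever have run delta before the abort of foxtrot and alpha; with (3, 5, 2, 4) back in the pool it fits at step 4.
Minimality, checking each single-abort alternative: delta alone leaves foxtrot blocked (short on type-A units); golf alone leaves delta blocked (short on type-A units); india alone leaves delta blocked (short on type-A units); foxtrot alone leaves delta blocked (short on type-A units); alpha alone leaves delta blocked (short on type-A units); echo alone leaves delta blocked (short on type-A units).
One survivor order: echo, india, golf, delta. Verifying each step (post-abort pool first):
  pool = (5, 8, 4, 5)
  echo: need (2, 3, 0, 2) fits (5, 8, 4, 5); releases (0, 1, 1, 2), pool now (5, 9, 5, 7)
  india: need (0, 2, 0, 0) fits (5, 9, 5, 7); releases (2, 0, 0, 1), pool now (7, 9, 5, 8)
  golf: need (4, 4, 3, 4) fits (7, 9, 5, 8); releases (3, 2, 1, 1), pool now (10, 11, 6, 9)
  delta: need (3, 2, 6, 3) fits (10, 11, 6, 9); releases (1, 0, 1, 2), pool now (11, 11, 7, 11)


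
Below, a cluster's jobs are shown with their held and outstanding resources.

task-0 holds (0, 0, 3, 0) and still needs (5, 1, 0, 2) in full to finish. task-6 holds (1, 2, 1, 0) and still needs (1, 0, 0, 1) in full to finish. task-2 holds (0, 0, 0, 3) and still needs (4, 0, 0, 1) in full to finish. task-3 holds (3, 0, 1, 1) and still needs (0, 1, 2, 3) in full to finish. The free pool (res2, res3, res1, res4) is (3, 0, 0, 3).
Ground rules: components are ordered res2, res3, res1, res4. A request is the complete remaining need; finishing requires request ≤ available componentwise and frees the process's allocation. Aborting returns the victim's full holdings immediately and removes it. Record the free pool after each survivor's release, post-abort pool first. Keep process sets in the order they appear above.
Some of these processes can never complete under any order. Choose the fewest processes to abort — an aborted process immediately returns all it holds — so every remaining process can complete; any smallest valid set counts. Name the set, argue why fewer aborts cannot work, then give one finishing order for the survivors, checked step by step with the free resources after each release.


The answer: abort task-0.
Key observation: task-3 could never have finished before the abort; with (0, 0, 3, 0) returned by task-0, it fits at step 3.
Minimality: the empty abort set fails — the state is deadlocked as it stands.
Survivors finish in the order: task-6, task-2, task-3. Step-by-step check (pool after the aborts first):
  pool = (3, 0, 3, 3)
  task-6: need (1, 0, 0, 1) fits (3, 0, 3, 3); releases (1, 2, 1, 0), pool now (4, 2, 4, 3)
  task-2: need (4, 0, 0, 1) fits (4, 2, 4, 3); releases (0, 0, 0, 3), pool now (4, 2, 4, 6)
  task-3: need (0, 1, 2, 3) fits (4, 2, 4, 6); releases (3, 0, 1, 1), pool now (7, 2, 5, 7)


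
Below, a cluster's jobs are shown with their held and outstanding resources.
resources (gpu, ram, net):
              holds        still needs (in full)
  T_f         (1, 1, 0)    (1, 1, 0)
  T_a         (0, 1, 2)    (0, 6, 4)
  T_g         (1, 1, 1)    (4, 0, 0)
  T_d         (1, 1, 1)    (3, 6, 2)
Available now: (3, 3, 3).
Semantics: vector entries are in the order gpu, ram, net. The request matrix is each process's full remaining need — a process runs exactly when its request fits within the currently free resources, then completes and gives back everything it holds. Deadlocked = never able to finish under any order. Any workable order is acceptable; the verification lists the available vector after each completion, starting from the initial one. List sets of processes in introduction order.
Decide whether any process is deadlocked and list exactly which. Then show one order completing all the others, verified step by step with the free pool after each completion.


The deadlocked set is T_a and T_d.
Key observation: ram is the bottleneck — with T_f, T_g done the pool holds (5, 5, 4), short of every remaining need.
One completion order for the rest: T_f, T_g. Check, step by step:
  pool = (3, 3, 3)
  T_f: need (1, 1, 0) fits (3, 3, 3); releases (1, 1, 0), pool now (4, 4, 3)
  T_g: need (4, 0, 0) fits (4, 4, 3); releases (1, 1, 1), pool now (5, 5, 4)
The stuck group stays short no matter what:
  T_a cannot run: need (0, 6, 4) vs free (5, 5, 4) (insufficient ram)
  T_d cannot run: need (3, 6, 2) vs free (5, 5, 4) (insufficient ram)


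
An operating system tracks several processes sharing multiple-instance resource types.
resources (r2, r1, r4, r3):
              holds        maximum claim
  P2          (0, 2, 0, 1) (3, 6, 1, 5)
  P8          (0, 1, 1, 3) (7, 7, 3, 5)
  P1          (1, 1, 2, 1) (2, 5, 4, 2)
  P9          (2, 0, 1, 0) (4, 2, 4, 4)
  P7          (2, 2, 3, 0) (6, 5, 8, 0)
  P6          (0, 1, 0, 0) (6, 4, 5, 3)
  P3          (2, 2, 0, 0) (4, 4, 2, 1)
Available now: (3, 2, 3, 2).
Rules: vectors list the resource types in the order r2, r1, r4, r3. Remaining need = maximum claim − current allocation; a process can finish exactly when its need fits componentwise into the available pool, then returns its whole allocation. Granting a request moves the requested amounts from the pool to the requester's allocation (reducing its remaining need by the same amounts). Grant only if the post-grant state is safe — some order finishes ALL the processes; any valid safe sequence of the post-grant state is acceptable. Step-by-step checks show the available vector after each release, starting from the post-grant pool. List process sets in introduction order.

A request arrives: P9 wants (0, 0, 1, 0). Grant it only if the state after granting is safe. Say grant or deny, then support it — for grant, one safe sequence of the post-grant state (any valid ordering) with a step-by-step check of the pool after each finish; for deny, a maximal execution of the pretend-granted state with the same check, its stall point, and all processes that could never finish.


DENY — the pretend-granted state is unsafe.
Key observation: after P3, P1 the pool peaks at (6, 5, 4, 3), and each blocked process is short somewhere: P2 on r3; P8 on r2, r1; P9 on r3; P7 on r4; P6 on r4.
Pretend the grant happened; the run P3, P1 goes as far as possible. Walking it through:
  pool = (3, 2, 2, 2)
  run P3 (needs (2, 2, 2, 1), free (3, 2, 2, 2)); after release of (2, 2, 0, 0) the pool is (5, 4, 2, 2)
  run P1 (needs (1, 4, 2, 1), free (5, 4, 2, 2)); after release of (1, 1, 2, 1) the pool is (6, 5, 4, 3)
  blocked: P2 wants (3, 4, 1, 4), pool (6, 5, 4, 3) — not enough r3
  blocked: P8 wants (7, 6, 2, 2), pool (6, 5, 4, 3) — not enough r2 and r1
  blocked: P9 wants (2, 2, 2, 4), pool (6, 5, 4, 3) — not enough r3
  blocked: P7 wants (4, 3, 5, 0), pool (6, 5, 4, 3) — not enough r4
  blocked: P6 wants (6, 3, 5, 3), pool (6, 5, 4, 3) — not enough r4
Post-grant, the permanently blocked set is P2, P8, P9, P7 and P6.


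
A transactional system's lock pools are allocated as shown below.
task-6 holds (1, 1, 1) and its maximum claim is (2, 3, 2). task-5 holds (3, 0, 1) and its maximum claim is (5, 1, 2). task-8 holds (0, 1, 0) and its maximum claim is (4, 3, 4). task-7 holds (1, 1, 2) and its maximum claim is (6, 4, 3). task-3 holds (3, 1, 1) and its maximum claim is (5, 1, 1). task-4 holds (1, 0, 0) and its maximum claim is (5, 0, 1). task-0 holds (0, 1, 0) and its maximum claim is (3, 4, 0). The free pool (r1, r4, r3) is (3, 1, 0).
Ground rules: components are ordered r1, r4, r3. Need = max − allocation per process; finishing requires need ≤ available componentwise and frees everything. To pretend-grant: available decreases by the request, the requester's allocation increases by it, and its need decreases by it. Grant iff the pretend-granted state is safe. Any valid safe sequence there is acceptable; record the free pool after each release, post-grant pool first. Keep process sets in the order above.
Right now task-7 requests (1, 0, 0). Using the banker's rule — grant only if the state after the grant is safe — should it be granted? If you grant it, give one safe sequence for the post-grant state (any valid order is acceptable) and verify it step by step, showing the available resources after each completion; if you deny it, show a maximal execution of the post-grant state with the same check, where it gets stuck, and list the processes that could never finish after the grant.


GRANT — the state after the grant stays safe, e.g. via task-3, task-6, task-0, task-7, task-5, task-8, task-4.
Key observation: post-grant, (2, 1, 0) remains, and an order beginning with task-3 completes everyone.
Check on the post-grant state, step by step:
  pool = (2, 1, 0)
  run task-3 (needs (2, 0, 0), free (2, 1, 0)); after release of (3, 1, 1) the pool is (5, 2, 1)
  run task-6 (needs (1, 2, 1), free (5, 2, 1)); after release of (1, 1, 1) the pool is (6, 3, 2)
  run task-0 (needs (3, 3, 0), free (6, 3, 2)); after release of (0, 1, 0) the pool is (6, 4, 2)
  run task-7 (needs (4, 3, 1), free (6, 4, 2)); after release of (2, 1, 2) the pool is (8, 5, 4)
  run task-5 (needs (2, 1, 1), free (8, 5, 4)); after release of (3, 0, 1) the pool is (11, 5, 5)
  run task-8 (needs (4, 2, 4), free (11, 5, 5)); after release of (0, 1, 0) the pool is (11, 6, 5)
  run task-4 (needs (4, 0, 1), free (11, 6, 5)); after release of (1, 0, 0) the pool is (12, 6, 5)


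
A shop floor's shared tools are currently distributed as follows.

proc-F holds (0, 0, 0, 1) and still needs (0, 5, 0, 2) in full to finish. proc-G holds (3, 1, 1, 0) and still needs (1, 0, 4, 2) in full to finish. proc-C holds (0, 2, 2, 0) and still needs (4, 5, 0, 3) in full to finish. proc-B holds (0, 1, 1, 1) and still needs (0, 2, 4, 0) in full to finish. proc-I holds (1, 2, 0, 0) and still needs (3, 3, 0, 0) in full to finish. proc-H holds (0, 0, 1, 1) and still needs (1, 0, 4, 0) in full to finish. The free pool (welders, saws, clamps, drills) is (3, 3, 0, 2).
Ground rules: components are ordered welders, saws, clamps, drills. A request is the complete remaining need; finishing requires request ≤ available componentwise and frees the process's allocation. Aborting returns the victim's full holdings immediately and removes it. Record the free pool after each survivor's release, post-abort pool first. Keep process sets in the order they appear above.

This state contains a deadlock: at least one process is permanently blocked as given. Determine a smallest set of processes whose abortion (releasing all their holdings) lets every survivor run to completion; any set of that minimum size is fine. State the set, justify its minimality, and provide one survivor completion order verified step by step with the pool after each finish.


Abort proc-G and proc-H.
Key observation: no ordering could ever have run proc-B before the abort of proc-G and proc-H; with (3, 1, 2, 1) back in the pool it fits at step 3.
No one abort is enough; case by case: proc-F alone leaves proc-G blocked (short on clamps); proc-G alone leaves proc-B blocked (short on clamps); proc-C alone leaves proc-G blocked (short on clamps); proc-B alone leaves proc-G blocked (short on clamps); proc-I alone leaves proc-G blocked (short on clamps); proc-H alone leaves proc-G blocked (short on clamps).
Survivors finish in the order: proc-I, proc-C, proc-B, proc-F. Step-by-step check (pool after the aborts first):
  pool = (6, 4, 2, 3)
  proc-I: need (3, 3, 0, 0) fits (6, 4, 2, 3); releases (1, 2, 0, 0), pool now (7, 6, 2, 3)
  proc-C: need (4, 5, 0, 3) fits (7, 6, 2, 3); releases (0, 2, 2, 0), pool now (7, 8, 4, 3)
  proc-B: need (0, 2, 4, 0) fits (7, 8, 4, 3); releases (0, 1, 1, 1), pool now (7, 9, 5, 4)
  proc-F: need (0, 5, 0, 2) fits (7, 9, 5, 4); releases (0, 0, 0, 1), pool now (7, 9, 5, 5)


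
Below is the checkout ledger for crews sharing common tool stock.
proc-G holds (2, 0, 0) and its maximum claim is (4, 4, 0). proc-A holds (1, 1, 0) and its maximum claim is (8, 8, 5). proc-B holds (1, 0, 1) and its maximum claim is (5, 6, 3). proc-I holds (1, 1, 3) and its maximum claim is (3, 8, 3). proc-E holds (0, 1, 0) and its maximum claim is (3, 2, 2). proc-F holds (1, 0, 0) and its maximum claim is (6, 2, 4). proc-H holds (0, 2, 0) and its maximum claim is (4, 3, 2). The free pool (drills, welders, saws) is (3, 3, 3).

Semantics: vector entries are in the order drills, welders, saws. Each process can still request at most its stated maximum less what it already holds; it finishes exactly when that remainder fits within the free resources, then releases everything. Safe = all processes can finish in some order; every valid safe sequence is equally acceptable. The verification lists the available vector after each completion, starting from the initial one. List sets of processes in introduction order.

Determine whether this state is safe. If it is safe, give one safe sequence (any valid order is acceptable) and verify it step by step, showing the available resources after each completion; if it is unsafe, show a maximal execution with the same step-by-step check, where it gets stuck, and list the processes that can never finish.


The state is UNSAFE.
Key observation: even finishing proc-E, proc-G, proc-H, proc-B, proc-F leaves just (7, 6, 4) free — too little welders for any of the remaining processes.
A maximal execution: proc-E, proc-G, proc-H, proc-B, proc-F — then nothing else fits. Verifying each step:
  pool = (3, 3, 3)
  proc-E needs (3, 1, 2) <= (3, 3, 3) -> finishes; pool += (0, 1, 0) = (3, 4, 3)
  proc-G needs (2, 4, 0) <= (3, 4, 3) -> finishes; pool += (2, 0, 0) = (5, 4, 3)
  proc-H needs (4, 1, 2) <= (5, 4, 3) -> finishes; pool += (0, 2, 0) = (5, 6, 3)
  proc-B needs (4, 6, 2) <= (5, 6, 3) -> finishes; pool += (1, 0, 1) = (6, 6, 4)
  proc-F needs (5, 2, 4) <= (6, 6, 4) -> finishes; pool += (1, 0, 0) = (7, 6, 4)
  proc-A still needs (7, 7, 5) but only (7, 6, 4) is free — short on welders and saws
  proc-I still needs (2, 7, 0) but only (7, 6, 4) is free — short on welders
Never able to finish: proc-A and proc-I.
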